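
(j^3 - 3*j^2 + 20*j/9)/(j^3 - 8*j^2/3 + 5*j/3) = (j - 4/3)/(j - 1)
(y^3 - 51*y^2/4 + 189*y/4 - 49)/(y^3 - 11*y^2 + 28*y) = (y - 7/4)/y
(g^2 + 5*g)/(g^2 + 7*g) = (g + 5)/(g + 7)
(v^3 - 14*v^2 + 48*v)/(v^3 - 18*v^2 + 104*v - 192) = v/(v - 4)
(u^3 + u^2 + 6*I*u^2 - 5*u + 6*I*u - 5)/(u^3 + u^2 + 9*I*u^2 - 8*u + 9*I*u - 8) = (u + 5*I)/(u + 8*I)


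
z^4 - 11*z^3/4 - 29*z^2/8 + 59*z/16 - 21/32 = (z - 7/2)*(z - 1/2)*(z - 1/4)*(z + 3/2)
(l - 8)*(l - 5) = l^2 - 13*l + 40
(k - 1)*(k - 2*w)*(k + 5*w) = k^3 + 3*k^2*w - k^2 - 10*k*w^2 - 3*k*w + 10*w^2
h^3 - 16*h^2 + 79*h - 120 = (h - 8)*(h - 5)*(h - 3)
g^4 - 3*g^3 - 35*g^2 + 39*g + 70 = (g - 7)*(g - 2)*(g + 1)*(g + 5)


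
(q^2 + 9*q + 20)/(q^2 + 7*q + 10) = (q + 4)/(q + 2)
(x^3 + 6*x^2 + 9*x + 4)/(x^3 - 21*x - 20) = (x + 1)/(x - 5)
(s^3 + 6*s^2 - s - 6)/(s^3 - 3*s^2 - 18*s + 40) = (s^3 + 6*s^2 - s - 6)/(s^3 - 3*s^2 - 18*s + 40)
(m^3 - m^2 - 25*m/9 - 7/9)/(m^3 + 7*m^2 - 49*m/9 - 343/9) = (3*m^2 + 4*m + 1)/(3*m^2 + 28*m + 49)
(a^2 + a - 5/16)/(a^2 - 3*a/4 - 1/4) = (-16*a^2 - 16*a + 5)/(4*(-4*a^2 + 3*a + 1))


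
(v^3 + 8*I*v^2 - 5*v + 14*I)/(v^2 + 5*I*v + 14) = (v^2 + I*v + 2)/(v - 2*I)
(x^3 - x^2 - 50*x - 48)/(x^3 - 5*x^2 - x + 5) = (x^2 - 2*x - 48)/(x^2 - 6*x + 5)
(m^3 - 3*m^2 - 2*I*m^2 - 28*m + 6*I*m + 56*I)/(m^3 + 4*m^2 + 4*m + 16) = (m - 7)/(m + 2*I)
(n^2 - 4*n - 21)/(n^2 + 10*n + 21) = (n - 7)/(n + 7)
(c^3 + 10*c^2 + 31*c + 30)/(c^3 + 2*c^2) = 1 + 8/c + 15/c^2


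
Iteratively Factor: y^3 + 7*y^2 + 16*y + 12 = (y + 3)*(y^2 + 4*y + 4) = (y + 2)*(y + 3)*(y + 2)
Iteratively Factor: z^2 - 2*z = (z)*(z - 2)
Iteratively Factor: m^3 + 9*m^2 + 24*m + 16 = (m + 4)*(m^2 + 5*m + 4) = (m + 4)^2*(m + 1)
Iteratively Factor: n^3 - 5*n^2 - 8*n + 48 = (n - 4)*(n^2 - n - 12) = (n - 4)^2*(n + 3)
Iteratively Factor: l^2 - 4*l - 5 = (l + 1)*(l - 5)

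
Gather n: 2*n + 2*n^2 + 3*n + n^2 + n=3*n^2 + 6*n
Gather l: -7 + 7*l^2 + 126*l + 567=7*l^2 + 126*l + 560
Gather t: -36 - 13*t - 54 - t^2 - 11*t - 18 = -t^2 - 24*t - 108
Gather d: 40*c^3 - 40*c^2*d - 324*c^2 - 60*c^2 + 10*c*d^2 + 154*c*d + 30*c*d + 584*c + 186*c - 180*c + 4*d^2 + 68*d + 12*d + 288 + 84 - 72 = 40*c^3 - 384*c^2 + 590*c + d^2*(10*c + 4) + d*(-40*c^2 + 184*c + 80) + 300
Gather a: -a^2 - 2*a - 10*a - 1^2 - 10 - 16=-a^2 - 12*a - 27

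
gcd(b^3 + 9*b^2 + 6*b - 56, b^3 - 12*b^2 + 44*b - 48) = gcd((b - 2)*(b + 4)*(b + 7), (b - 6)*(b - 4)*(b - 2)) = b - 2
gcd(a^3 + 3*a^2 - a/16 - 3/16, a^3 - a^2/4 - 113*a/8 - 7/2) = a + 1/4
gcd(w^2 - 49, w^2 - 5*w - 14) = w - 7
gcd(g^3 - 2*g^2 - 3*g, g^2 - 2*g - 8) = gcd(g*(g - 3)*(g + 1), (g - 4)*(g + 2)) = 1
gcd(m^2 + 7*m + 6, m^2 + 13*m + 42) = m + 6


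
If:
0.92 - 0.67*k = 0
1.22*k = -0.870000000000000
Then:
No Solution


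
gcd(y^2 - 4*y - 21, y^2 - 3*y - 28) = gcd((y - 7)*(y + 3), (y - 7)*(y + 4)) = y - 7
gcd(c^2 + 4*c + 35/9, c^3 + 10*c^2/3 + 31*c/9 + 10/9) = c + 5/3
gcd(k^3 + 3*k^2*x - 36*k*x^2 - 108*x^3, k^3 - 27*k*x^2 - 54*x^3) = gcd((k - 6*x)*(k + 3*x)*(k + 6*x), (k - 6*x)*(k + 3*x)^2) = -k^2 + 3*k*x + 18*x^2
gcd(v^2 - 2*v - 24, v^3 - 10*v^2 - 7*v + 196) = v + 4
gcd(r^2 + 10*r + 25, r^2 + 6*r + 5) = r + 5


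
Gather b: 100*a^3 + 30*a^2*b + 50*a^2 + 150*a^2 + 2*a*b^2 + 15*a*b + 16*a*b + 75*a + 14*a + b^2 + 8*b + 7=100*a^3 + 200*a^2 + 89*a + b^2*(2*a + 1) + b*(30*a^2 + 31*a + 8) + 7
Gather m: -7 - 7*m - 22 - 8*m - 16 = -15*m - 45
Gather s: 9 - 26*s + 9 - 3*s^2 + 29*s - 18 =-3*s^2 + 3*s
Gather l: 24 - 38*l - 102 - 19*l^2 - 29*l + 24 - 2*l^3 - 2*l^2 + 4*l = -2*l^3 - 21*l^2 - 63*l - 54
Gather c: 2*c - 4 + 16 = 2*c + 12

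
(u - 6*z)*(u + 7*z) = u^2 + u*z - 42*z^2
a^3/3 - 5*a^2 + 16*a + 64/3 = (a/3 + 1/3)*(a - 8)^2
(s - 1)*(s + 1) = s^2 - 1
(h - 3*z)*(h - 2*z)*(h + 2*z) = h^3 - 3*h^2*z - 4*h*z^2 + 12*z^3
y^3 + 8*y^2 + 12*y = y*(y + 2)*(y + 6)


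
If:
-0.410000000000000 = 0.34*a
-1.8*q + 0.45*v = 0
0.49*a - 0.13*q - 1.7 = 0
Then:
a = -1.21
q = -17.62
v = -70.49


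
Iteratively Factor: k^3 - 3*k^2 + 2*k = (k)*(k^2 - 3*k + 2) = k*(k - 2)*(k - 1)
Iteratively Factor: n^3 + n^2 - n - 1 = (n - 1)*(n^2 + 2*n + 1) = (n - 1)*(n + 1)*(n + 1)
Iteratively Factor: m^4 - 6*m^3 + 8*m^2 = (m)*(m^3 - 6*m^2 + 8*m) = m*(m - 2)*(m^2 - 4*m) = m*(m - 4)*(m - 2)*(m)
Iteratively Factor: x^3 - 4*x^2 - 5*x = (x)*(x^2 - 4*x - 5) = x*(x - 5)*(x + 1)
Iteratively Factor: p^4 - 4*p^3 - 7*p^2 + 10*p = (p - 5)*(p^3 + p^2 - 2*p) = (p - 5)*(p + 2)*(p^2 - p) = (p - 5)*(p - 1)*(p + 2)*(p)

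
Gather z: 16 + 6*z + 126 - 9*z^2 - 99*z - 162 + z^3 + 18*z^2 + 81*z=z^3 + 9*z^2 - 12*z - 20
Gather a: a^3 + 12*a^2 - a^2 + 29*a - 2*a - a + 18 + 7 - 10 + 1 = a^3 + 11*a^2 + 26*a + 16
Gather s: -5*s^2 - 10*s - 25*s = -5*s^2 - 35*s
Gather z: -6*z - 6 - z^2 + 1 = -z^2 - 6*z - 5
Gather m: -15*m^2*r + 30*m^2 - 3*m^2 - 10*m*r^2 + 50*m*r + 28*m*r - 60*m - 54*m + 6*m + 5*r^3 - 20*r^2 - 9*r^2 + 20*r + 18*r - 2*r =m^2*(27 - 15*r) + m*(-10*r^2 + 78*r - 108) + 5*r^3 - 29*r^2 + 36*r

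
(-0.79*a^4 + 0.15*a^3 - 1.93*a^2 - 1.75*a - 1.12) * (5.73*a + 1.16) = -4.5267*a^5 - 0.0569*a^4 - 10.8849*a^3 - 12.2663*a^2 - 8.4476*a - 1.2992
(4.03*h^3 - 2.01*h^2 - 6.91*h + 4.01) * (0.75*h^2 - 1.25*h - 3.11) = 3.0225*h^5 - 6.545*h^4 - 15.2033*h^3 + 17.8961*h^2 + 16.4776*h - 12.4711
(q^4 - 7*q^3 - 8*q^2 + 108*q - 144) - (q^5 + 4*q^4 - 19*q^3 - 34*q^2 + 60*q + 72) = -q^5 - 3*q^4 + 12*q^3 + 26*q^2 + 48*q - 216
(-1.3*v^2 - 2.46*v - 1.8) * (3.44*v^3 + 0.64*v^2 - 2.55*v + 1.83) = -4.472*v^5 - 9.2944*v^4 - 4.4514*v^3 + 2.742*v^2 + 0.0881999999999996*v - 3.294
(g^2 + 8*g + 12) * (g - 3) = g^3 + 5*g^2 - 12*g - 36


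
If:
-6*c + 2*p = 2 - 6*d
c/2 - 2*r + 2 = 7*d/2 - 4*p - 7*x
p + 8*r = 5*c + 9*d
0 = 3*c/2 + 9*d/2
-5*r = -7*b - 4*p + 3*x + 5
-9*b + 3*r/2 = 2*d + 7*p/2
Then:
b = -20409/43466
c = 1707/43466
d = -569/43466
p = 25147/21733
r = -2930/21733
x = -43239/43466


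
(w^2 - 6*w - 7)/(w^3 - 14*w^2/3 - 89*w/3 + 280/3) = 3*(w + 1)/(3*w^2 + 7*w - 40)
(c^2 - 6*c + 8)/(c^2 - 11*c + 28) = (c - 2)/(c - 7)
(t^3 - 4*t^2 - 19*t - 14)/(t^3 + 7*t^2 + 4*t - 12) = (t^2 - 6*t - 7)/(t^2 + 5*t - 6)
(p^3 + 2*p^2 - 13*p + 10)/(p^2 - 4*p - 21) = (-p^3 - 2*p^2 + 13*p - 10)/(-p^2 + 4*p + 21)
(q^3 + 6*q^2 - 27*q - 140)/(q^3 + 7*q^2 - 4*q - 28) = (q^2 - q - 20)/(q^2 - 4)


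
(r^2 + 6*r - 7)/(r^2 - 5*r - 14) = (-r^2 - 6*r + 7)/(-r^2 + 5*r + 14)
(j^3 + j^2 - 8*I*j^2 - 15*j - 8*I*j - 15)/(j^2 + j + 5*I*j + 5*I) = (j^2 - 8*I*j - 15)/(j + 5*I)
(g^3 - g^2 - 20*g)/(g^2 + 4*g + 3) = g*(g^2 - g - 20)/(g^2 + 4*g + 3)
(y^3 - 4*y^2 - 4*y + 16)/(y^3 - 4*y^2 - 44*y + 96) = (y^2 - 2*y - 8)/(y^2 - 2*y - 48)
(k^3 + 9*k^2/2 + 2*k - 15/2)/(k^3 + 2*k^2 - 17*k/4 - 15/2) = 2*(k^2 + 2*k - 3)/(2*k^2 - k - 6)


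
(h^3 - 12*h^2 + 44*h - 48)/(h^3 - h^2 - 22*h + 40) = (h - 6)/(h + 5)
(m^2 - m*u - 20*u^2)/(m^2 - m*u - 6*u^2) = (-m^2 + m*u + 20*u^2)/(-m^2 + m*u + 6*u^2)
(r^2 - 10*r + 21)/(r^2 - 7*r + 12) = (r - 7)/(r - 4)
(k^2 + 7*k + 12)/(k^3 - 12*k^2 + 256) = (k + 3)/(k^2 - 16*k + 64)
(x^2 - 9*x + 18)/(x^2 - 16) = (x^2 - 9*x + 18)/(x^2 - 16)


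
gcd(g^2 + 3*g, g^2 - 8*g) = g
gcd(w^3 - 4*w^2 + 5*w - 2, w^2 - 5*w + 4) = w - 1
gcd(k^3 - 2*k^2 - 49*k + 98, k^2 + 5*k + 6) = 1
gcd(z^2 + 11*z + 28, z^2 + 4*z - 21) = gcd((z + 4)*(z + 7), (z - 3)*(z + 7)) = z + 7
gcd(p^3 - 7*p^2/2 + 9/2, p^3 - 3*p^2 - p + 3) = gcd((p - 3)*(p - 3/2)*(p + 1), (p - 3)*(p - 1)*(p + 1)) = p^2 - 2*p - 3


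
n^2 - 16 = (n - 4)*(n + 4)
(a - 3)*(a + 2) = a^2 - a - 6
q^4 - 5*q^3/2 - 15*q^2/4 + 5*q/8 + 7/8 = (q - 7/2)*(q - 1/2)*(q + 1/2)*(q + 1)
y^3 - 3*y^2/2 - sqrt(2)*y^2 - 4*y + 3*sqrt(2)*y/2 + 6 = (y - 3/2)*(y - 2*sqrt(2))*(y + sqrt(2))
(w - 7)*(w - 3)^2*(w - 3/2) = w^4 - 29*w^3/2 + 141*w^2/2 - 279*w/2 + 189/2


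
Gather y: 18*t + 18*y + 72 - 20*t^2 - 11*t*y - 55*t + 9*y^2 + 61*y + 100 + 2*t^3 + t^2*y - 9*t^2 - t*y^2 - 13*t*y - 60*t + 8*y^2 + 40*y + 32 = 2*t^3 - 29*t^2 - 97*t + y^2*(17 - t) + y*(t^2 - 24*t + 119) + 204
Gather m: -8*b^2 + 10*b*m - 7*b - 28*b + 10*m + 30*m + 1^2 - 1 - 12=-8*b^2 - 35*b + m*(10*b + 40) - 12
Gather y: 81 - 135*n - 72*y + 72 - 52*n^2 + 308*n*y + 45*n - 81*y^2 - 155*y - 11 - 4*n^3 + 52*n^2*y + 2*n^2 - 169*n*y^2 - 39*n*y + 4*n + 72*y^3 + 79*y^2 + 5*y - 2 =-4*n^3 - 50*n^2 - 86*n + 72*y^3 + y^2*(-169*n - 2) + y*(52*n^2 + 269*n - 222) + 140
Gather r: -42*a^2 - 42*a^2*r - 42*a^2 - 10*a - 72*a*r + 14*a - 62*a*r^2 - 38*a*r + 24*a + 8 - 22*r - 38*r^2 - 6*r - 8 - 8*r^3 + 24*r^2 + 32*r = -84*a^2 + 28*a - 8*r^3 + r^2*(-62*a - 14) + r*(-42*a^2 - 110*a + 4)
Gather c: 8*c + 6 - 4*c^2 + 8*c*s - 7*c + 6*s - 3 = -4*c^2 + c*(8*s + 1) + 6*s + 3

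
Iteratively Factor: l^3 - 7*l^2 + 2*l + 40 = (l - 4)*(l^2 - 3*l - 10) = (l - 5)*(l - 4)*(l + 2)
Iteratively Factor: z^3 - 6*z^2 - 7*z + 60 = (z - 5)*(z^2 - z - 12) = (z - 5)*(z + 3)*(z - 4)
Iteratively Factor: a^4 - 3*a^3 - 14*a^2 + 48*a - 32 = (a + 4)*(a^3 - 7*a^2 + 14*a - 8) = (a - 2)*(a + 4)*(a^2 - 5*a + 4) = (a - 4)*(a - 2)*(a + 4)*(a - 1)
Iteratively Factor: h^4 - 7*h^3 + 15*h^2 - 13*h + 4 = (h - 1)*(h^3 - 6*h^2 + 9*h - 4) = (h - 1)^2*(h^2 - 5*h + 4) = (h - 1)^3*(h - 4)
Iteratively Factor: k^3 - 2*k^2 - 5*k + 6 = (k + 2)*(k^2 - 4*k + 3) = (k - 3)*(k + 2)*(k - 1)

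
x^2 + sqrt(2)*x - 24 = (x - 3*sqrt(2))*(x + 4*sqrt(2))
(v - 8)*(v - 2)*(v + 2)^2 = v^4 - 6*v^3 - 20*v^2 + 24*v + 64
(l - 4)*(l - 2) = l^2 - 6*l + 8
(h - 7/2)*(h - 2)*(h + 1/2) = h^3 - 5*h^2 + 17*h/4 + 7/2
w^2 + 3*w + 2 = (w + 1)*(w + 2)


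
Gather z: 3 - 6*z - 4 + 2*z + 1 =-4*z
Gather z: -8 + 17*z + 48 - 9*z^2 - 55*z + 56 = -9*z^2 - 38*z + 96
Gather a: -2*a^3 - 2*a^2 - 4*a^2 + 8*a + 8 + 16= -2*a^3 - 6*a^2 + 8*a + 24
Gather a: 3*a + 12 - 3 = 3*a + 9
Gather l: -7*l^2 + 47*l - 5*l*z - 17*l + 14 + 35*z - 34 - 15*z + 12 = -7*l^2 + l*(30 - 5*z) + 20*z - 8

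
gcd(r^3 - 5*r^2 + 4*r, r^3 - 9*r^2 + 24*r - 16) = r^2 - 5*r + 4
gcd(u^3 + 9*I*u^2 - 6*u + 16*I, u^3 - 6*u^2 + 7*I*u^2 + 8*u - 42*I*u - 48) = u^2 + 7*I*u + 8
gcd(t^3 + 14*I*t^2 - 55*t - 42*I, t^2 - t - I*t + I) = 1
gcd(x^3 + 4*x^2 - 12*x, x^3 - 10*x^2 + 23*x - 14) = x - 2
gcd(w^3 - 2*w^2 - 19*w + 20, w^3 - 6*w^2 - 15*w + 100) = w^2 - w - 20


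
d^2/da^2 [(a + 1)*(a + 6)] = 2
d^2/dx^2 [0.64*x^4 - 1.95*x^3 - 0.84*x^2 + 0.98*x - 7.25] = 7.68*x^2 - 11.7*x - 1.68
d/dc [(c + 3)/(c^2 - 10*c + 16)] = (c^2 - 10*c - 2*(c - 5)*(c + 3) + 16)/(c^2 - 10*c + 16)^2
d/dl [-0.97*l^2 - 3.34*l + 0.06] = -1.94*l - 3.34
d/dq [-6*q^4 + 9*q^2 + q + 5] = -24*q^3 + 18*q + 1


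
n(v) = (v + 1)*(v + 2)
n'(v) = 2*v + 3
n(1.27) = 7.42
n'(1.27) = 5.54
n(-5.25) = 13.81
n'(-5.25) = -7.50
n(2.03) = 12.21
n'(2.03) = 7.06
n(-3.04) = 2.12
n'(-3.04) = -3.08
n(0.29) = 2.95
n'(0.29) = 3.58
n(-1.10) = -0.09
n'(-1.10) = 0.80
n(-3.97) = 5.85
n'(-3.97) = -4.94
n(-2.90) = 1.71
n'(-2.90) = -2.80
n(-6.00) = 20.00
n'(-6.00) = -9.00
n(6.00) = 56.00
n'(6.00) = 15.00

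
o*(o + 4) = o^2 + 4*o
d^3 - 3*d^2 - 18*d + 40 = (d - 5)*(d - 2)*(d + 4)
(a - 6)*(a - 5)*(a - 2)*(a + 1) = a^4 - 12*a^3 + 39*a^2 - 8*a - 60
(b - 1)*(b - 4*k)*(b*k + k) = b^3*k - 4*b^2*k^2 - b*k + 4*k^2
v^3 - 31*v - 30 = (v - 6)*(v + 1)*(v + 5)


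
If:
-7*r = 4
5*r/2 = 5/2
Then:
No Solution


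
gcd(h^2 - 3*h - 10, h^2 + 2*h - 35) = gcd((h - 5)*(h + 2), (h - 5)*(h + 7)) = h - 5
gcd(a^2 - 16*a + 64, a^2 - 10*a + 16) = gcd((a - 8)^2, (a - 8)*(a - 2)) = a - 8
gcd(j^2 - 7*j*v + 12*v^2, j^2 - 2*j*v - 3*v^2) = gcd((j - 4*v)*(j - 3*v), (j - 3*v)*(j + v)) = -j + 3*v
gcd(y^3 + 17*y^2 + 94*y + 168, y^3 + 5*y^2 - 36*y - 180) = y + 6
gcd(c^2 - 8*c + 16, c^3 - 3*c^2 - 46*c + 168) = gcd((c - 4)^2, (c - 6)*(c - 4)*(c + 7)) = c - 4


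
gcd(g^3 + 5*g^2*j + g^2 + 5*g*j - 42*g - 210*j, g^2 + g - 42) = g^2 + g - 42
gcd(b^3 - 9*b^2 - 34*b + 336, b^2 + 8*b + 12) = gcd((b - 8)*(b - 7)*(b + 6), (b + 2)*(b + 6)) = b + 6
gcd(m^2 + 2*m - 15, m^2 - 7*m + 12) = m - 3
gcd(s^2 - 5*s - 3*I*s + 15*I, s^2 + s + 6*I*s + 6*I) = 1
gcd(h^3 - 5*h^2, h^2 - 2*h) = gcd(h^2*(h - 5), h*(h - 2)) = h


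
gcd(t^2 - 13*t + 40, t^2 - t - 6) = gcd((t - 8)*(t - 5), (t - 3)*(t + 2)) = 1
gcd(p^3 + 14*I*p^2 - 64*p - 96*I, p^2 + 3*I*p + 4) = p + 4*I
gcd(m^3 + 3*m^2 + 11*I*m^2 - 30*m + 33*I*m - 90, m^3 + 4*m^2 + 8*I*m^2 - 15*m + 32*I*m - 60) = m + 5*I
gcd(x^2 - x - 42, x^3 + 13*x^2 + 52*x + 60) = x + 6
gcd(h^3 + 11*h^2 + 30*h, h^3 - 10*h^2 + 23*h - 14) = 1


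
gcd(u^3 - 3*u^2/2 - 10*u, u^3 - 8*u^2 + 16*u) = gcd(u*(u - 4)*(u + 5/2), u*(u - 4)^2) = u^2 - 4*u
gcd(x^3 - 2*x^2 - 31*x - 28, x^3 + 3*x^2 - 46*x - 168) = x^2 - 3*x - 28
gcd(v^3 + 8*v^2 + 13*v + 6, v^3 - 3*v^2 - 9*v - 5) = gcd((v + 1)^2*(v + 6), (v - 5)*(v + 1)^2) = v^2 + 2*v + 1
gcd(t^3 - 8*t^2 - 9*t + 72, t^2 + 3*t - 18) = t - 3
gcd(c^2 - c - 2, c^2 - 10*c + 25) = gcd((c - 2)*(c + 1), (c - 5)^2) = 1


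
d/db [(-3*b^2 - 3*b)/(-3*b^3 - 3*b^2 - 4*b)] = 3*(-3*b^2 - 6*b + 1)/(9*b^4 + 18*b^3 + 33*b^2 + 24*b + 16)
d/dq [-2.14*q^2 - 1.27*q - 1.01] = -4.28*q - 1.27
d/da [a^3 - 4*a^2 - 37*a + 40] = 3*a^2 - 8*a - 37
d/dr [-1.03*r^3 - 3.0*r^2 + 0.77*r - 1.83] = -3.09*r^2 - 6.0*r + 0.77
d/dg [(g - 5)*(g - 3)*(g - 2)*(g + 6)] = 4*g^3 - 12*g^2 - 58*g + 156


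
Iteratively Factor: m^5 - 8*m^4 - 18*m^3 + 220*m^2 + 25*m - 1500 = (m + 4)*(m^4 - 12*m^3 + 30*m^2 + 100*m - 375) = (m + 3)*(m + 4)*(m^3 - 15*m^2 + 75*m - 125) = (m - 5)*(m + 3)*(m + 4)*(m^2 - 10*m + 25) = (m - 5)^2*(m + 3)*(m + 4)*(m - 5)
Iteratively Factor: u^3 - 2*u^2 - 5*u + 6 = (u + 2)*(u^2 - 4*u + 3) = (u - 3)*(u + 2)*(u - 1)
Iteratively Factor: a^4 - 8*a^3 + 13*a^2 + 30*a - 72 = (a + 2)*(a^3 - 10*a^2 + 33*a - 36) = (a - 3)*(a + 2)*(a^2 - 7*a + 12) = (a - 3)^2*(a + 2)*(a - 4)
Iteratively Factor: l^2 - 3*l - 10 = (l - 5)*(l + 2)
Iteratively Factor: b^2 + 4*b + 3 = (b + 3)*(b + 1)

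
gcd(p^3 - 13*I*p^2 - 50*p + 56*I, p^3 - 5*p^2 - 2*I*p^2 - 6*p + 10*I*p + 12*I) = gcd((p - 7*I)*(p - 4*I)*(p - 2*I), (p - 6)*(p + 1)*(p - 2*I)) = p - 2*I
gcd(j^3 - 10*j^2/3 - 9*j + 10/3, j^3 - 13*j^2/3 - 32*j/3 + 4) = j^2 + 5*j/3 - 2/3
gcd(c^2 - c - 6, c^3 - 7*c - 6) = c^2 - c - 6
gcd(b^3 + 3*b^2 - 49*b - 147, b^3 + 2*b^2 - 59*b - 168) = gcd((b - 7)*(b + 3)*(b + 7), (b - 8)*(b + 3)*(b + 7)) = b^2 + 10*b + 21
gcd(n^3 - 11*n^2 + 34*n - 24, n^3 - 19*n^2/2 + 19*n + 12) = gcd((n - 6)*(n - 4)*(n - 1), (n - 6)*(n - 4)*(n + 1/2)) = n^2 - 10*n + 24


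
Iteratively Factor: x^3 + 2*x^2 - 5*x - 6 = (x - 2)*(x^2 + 4*x + 3) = (x - 2)*(x + 3)*(x + 1)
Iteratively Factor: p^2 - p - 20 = (p - 5)*(p + 4)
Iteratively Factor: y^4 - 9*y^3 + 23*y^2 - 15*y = (y - 5)*(y^3 - 4*y^2 + 3*y) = (y - 5)*(y - 1)*(y^2 - 3*y) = y*(y - 5)*(y - 1)*(y - 3)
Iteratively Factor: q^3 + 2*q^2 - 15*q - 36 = (q + 3)*(q^2 - q - 12) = (q + 3)^2*(q - 4)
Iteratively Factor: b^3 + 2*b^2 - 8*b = (b - 2)*(b^2 + 4*b) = b*(b - 2)*(b + 4)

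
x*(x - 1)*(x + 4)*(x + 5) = x^4 + 8*x^3 + 11*x^2 - 20*x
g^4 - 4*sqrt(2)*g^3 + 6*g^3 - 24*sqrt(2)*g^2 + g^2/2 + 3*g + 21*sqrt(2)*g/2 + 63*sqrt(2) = (g + 6)*(g - 7*sqrt(2)/2)*(g - 3*sqrt(2)/2)*(g + sqrt(2))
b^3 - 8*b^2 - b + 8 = (b - 8)*(b - 1)*(b + 1)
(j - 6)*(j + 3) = j^2 - 3*j - 18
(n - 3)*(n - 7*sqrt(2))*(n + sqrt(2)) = n^3 - 6*sqrt(2)*n^2 - 3*n^2 - 14*n + 18*sqrt(2)*n + 42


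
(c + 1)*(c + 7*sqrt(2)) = c^2 + c + 7*sqrt(2)*c + 7*sqrt(2)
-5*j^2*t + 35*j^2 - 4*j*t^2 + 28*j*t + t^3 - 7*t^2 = (-5*j + t)*(j + t)*(t - 7)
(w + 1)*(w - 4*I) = w^2 + w - 4*I*w - 4*I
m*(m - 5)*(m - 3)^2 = m^4 - 11*m^3 + 39*m^2 - 45*m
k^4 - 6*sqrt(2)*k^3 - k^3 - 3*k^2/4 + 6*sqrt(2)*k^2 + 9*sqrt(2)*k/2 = k*(k - 3/2)*(k + 1/2)*(k - 6*sqrt(2))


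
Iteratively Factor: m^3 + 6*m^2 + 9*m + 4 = (m + 1)*(m^2 + 5*m + 4) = (m + 1)*(m + 4)*(m + 1)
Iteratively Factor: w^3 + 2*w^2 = (w)*(w^2 + 2*w) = w*(w + 2)*(w)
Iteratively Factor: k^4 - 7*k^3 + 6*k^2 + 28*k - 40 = (k - 5)*(k^3 - 2*k^2 - 4*k + 8) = (k - 5)*(k - 2)*(k^2 - 4) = (k - 5)*(k - 2)*(k + 2)*(k - 2)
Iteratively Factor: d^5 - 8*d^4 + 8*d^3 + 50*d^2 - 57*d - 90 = (d - 5)*(d^4 - 3*d^3 - 7*d^2 + 15*d + 18) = (d - 5)*(d - 3)*(d^3 - 7*d - 6) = (d - 5)*(d - 3)^2*(d^2 + 3*d + 2) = (d - 5)*(d - 3)^2*(d + 1)*(d + 2)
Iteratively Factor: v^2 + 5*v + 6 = (v + 3)*(v + 2)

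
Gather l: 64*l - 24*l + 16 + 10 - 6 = 40*l + 20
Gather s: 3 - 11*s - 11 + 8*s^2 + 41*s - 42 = 8*s^2 + 30*s - 50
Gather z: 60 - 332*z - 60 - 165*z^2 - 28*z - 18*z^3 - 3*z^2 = -18*z^3 - 168*z^2 - 360*z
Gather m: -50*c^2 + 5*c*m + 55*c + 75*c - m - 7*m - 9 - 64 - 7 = -50*c^2 + 130*c + m*(5*c - 8) - 80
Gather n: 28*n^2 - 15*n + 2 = 28*n^2 - 15*n + 2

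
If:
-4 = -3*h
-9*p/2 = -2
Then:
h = 4/3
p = 4/9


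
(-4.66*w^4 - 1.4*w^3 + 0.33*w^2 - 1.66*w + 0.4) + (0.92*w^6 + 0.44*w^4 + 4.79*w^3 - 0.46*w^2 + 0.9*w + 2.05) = 0.92*w^6 - 4.22*w^4 + 3.39*w^3 - 0.13*w^2 - 0.76*w + 2.45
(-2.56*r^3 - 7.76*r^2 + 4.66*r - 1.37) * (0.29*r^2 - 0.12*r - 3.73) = -0.7424*r^5 - 1.9432*r^4 + 11.8314*r^3 + 27.9883*r^2 - 17.2174*r + 5.1101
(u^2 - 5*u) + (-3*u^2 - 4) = -2*u^2 - 5*u - 4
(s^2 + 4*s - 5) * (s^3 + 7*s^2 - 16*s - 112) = s^5 + 11*s^4 + 7*s^3 - 211*s^2 - 368*s + 560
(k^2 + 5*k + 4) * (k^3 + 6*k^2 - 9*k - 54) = k^5 + 11*k^4 + 25*k^3 - 75*k^2 - 306*k - 216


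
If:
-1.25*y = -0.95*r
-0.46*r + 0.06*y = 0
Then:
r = 0.00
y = 0.00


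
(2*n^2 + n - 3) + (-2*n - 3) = 2*n^2 - n - 6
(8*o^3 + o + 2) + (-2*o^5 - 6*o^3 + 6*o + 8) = -2*o^5 + 2*o^3 + 7*o + 10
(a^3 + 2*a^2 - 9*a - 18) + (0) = a^3 + 2*a^2 - 9*a - 18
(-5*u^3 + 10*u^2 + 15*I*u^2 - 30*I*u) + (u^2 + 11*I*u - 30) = -5*u^3 + 11*u^2 + 15*I*u^2 - 19*I*u - 30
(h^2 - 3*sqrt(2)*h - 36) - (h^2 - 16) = -3*sqrt(2)*h - 20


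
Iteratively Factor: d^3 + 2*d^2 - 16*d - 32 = (d - 4)*(d^2 + 6*d + 8) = (d - 4)*(d + 2)*(d + 4)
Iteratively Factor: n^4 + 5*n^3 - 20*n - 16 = (n + 2)*(n^3 + 3*n^2 - 6*n - 8) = (n + 2)*(n + 4)*(n^2 - n - 2) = (n - 2)*(n + 2)*(n + 4)*(n + 1)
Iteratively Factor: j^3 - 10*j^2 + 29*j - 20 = (j - 1)*(j^2 - 9*j + 20) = (j - 4)*(j - 1)*(j - 5)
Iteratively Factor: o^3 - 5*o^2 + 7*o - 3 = (o - 3)*(o^2 - 2*o + 1) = (o - 3)*(o - 1)*(o - 1)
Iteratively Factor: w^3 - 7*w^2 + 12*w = (w)*(w^2 - 7*w + 12) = w*(w - 4)*(w - 3)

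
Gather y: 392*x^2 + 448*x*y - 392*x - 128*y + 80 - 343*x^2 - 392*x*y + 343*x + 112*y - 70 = 49*x^2 - 49*x + y*(56*x - 16) + 10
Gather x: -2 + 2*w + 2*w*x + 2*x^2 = 2*w*x + 2*w + 2*x^2 - 2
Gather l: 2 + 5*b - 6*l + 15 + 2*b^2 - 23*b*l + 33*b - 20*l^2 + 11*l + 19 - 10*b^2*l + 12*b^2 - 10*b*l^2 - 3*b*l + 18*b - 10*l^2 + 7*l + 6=14*b^2 + 56*b + l^2*(-10*b - 30) + l*(-10*b^2 - 26*b + 12) + 42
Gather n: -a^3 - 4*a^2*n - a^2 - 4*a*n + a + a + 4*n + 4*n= -a^3 - a^2 + 2*a + n*(-4*a^2 - 4*a + 8)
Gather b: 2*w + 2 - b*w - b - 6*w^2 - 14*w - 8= b*(-w - 1) - 6*w^2 - 12*w - 6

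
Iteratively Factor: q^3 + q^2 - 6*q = (q - 2)*(q^2 + 3*q) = (q - 2)*(q + 3)*(q)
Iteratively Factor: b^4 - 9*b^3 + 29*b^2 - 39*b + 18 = (b - 3)*(b^3 - 6*b^2 + 11*b - 6) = (b - 3)^2*(b^2 - 3*b + 2) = (b - 3)^2*(b - 2)*(b - 1)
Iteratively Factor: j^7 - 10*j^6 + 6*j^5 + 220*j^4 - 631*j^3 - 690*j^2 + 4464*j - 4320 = (j - 3)*(j^6 - 7*j^5 - 15*j^4 + 175*j^3 - 106*j^2 - 1008*j + 1440) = (j - 4)*(j - 3)*(j^5 - 3*j^4 - 27*j^3 + 67*j^2 + 162*j - 360) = (j - 4)*(j - 3)*(j + 3)*(j^4 - 6*j^3 - 9*j^2 + 94*j - 120) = (j - 5)*(j - 4)*(j - 3)*(j + 3)*(j^3 - j^2 - 14*j + 24) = (j - 5)*(j - 4)*(j - 3)*(j + 3)*(j + 4)*(j^2 - 5*j + 6) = (j - 5)*(j - 4)*(j - 3)^2*(j + 3)*(j + 4)*(j - 2)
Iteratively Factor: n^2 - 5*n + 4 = (n - 1)*(n - 4)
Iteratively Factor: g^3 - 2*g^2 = (g - 2)*(g^2) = g*(g - 2)*(g)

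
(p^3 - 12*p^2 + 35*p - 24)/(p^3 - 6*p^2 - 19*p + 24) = (p - 3)/(p + 3)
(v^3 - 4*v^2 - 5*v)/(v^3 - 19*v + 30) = v*(v^2 - 4*v - 5)/(v^3 - 19*v + 30)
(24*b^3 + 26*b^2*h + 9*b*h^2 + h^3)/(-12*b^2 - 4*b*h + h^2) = (-12*b^2 - 7*b*h - h^2)/(6*b - h)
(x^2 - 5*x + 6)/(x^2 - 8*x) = (x^2 - 5*x + 6)/(x*(x - 8))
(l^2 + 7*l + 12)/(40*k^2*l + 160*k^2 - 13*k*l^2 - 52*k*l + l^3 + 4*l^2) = (l + 3)/(40*k^2 - 13*k*l + l^2)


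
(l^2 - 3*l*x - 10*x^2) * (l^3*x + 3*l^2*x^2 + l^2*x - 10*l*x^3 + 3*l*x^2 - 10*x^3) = l^5*x + l^4*x - 29*l^3*x^3 - 29*l^2*x^3 + 100*l*x^5 + 100*x^5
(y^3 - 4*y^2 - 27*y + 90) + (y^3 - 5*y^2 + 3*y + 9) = 2*y^3 - 9*y^2 - 24*y + 99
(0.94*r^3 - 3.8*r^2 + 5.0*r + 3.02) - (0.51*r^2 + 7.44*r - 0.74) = 0.94*r^3 - 4.31*r^2 - 2.44*r + 3.76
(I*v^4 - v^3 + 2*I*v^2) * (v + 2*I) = I*v^5 - 3*v^4 - 4*v^2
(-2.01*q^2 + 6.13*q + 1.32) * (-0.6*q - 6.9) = 1.206*q^3 + 10.191*q^2 - 43.089*q - 9.108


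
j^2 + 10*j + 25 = (j + 5)^2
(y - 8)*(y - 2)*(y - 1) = y^3 - 11*y^2 + 26*y - 16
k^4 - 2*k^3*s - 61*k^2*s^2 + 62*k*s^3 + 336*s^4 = (k - 8*s)*(k - 3*s)*(k + 2*s)*(k + 7*s)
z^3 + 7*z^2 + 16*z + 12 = (z + 2)^2*(z + 3)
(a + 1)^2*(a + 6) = a^3 + 8*a^2 + 13*a + 6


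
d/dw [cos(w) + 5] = -sin(w)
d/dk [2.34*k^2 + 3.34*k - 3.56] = 4.68*k + 3.34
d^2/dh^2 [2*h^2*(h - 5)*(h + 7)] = 24*h^2 + 24*h - 140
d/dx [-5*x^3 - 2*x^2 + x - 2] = -15*x^2 - 4*x + 1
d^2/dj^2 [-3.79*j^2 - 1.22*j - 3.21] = -7.58000000000000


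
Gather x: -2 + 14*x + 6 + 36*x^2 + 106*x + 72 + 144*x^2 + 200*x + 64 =180*x^2 + 320*x + 140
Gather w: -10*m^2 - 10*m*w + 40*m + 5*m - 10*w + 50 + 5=-10*m^2 + 45*m + w*(-10*m - 10) + 55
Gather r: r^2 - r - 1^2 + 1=r^2 - r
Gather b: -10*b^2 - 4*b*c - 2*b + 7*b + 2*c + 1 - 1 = -10*b^2 + b*(5 - 4*c) + 2*c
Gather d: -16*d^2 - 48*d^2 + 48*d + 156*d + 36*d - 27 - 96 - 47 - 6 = -64*d^2 + 240*d - 176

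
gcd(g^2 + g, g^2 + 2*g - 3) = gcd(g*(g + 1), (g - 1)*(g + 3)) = 1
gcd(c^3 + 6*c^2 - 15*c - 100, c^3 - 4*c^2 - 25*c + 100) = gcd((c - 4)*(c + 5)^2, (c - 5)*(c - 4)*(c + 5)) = c^2 + c - 20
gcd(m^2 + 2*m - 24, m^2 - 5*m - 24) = 1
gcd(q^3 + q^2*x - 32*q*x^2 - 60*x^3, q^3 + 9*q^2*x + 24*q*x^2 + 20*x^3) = q^2 + 7*q*x + 10*x^2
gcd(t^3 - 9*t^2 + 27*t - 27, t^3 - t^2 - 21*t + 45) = t^2 - 6*t + 9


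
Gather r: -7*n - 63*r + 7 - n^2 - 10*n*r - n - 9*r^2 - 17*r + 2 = -n^2 - 8*n - 9*r^2 + r*(-10*n - 80) + 9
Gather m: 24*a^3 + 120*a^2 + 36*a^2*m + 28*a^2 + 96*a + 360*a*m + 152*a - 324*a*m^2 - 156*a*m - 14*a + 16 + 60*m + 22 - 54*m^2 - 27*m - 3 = 24*a^3 + 148*a^2 + 234*a + m^2*(-324*a - 54) + m*(36*a^2 + 204*a + 33) + 35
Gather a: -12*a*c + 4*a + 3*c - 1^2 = a*(4 - 12*c) + 3*c - 1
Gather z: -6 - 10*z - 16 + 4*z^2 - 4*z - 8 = 4*z^2 - 14*z - 30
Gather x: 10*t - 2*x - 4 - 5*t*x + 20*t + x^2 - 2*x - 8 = 30*t + x^2 + x*(-5*t - 4) - 12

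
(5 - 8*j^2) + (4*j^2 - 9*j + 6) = -4*j^2 - 9*j + 11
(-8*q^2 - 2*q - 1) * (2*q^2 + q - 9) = -16*q^4 - 12*q^3 + 68*q^2 + 17*q + 9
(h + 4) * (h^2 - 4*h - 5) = h^3 - 21*h - 20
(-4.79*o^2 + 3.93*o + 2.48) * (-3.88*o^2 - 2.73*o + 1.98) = 18.5852*o^4 - 2.1717*o^3 - 29.8355*o^2 + 1.011*o + 4.9104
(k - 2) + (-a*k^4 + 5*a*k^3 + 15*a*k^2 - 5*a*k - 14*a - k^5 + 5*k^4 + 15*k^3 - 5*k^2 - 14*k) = -a*k^4 + 5*a*k^3 + 15*a*k^2 - 5*a*k - 14*a - k^5 + 5*k^4 + 15*k^3 - 5*k^2 - 13*k - 2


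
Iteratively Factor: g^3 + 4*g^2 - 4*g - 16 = (g - 2)*(g^2 + 6*g + 8) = (g - 2)*(g + 2)*(g + 4)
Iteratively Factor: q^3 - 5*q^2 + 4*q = (q)*(q^2 - 5*q + 4) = q*(q - 4)*(q - 1)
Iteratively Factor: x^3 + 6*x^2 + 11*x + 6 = (x + 2)*(x^2 + 4*x + 3) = (x + 2)*(x + 3)*(x + 1)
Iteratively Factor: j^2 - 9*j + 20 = (j - 4)*(j - 5)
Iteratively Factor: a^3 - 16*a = (a)*(a^2 - 16) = a*(a - 4)*(a + 4)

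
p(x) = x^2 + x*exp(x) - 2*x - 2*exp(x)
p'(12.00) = 1790324.71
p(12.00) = 1627667.91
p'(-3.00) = -8.20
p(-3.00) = 14.75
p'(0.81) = -0.81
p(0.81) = -3.64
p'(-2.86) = -7.94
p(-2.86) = 13.62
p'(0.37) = -2.17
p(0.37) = -2.96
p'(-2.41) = -7.13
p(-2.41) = 10.23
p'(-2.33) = -6.98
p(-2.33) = 9.67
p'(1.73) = 5.58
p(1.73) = -1.99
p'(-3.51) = -9.15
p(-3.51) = 19.18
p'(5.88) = 1755.87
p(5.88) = 1411.11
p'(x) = x*exp(x) + 2*x - exp(x) - 2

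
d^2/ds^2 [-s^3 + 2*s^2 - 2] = 4 - 6*s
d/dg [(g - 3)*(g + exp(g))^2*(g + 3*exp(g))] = (g + exp(g))*((g - 3)*(g + exp(g))*(3*exp(g) + 1) + 2*(g - 3)*(g + 3*exp(g))*(exp(g) + 1) + (g + exp(g))*(g + 3*exp(g)))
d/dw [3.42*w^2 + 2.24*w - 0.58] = 6.84*w + 2.24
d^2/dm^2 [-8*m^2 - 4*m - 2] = -16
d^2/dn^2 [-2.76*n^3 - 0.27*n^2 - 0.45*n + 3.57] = -16.56*n - 0.54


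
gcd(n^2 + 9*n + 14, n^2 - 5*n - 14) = n + 2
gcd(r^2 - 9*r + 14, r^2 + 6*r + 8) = 1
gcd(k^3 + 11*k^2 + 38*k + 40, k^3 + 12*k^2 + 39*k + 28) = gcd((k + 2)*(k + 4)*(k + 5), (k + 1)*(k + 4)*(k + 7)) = k + 4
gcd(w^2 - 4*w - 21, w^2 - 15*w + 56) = w - 7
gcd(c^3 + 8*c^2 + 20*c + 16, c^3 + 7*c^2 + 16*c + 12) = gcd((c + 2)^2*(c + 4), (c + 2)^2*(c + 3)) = c^2 + 4*c + 4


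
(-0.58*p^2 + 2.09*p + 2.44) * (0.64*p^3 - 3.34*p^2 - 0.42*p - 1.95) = -0.3712*p^5 + 3.2748*p^4 - 5.1754*p^3 - 7.8964*p^2 - 5.1003*p - 4.758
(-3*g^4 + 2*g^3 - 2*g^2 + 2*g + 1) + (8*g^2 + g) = -3*g^4 + 2*g^3 + 6*g^2 + 3*g + 1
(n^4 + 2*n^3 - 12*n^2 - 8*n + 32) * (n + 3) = n^5 + 5*n^4 - 6*n^3 - 44*n^2 + 8*n + 96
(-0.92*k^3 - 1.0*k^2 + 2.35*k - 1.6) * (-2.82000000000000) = 2.5944*k^3 + 2.82*k^2 - 6.627*k + 4.512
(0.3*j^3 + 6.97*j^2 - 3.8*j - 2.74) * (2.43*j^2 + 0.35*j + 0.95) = 0.729*j^5 + 17.0421*j^4 - 6.5095*j^3 - 1.3667*j^2 - 4.569*j - 2.603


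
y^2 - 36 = (y - 6)*(y + 6)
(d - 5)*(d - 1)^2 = d^3 - 7*d^2 + 11*d - 5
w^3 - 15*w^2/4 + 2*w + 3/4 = (w - 3)*(w - 1)*(w + 1/4)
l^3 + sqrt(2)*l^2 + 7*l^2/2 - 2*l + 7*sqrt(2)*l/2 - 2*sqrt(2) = (l - 1/2)*(l + 4)*(l + sqrt(2))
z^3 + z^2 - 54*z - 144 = (z - 8)*(z + 3)*(z + 6)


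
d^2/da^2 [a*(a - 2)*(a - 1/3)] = 6*a - 14/3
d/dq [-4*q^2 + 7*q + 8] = 7 - 8*q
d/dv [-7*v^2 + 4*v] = 4 - 14*v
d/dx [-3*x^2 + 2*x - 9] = 2 - 6*x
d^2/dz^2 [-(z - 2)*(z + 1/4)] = -2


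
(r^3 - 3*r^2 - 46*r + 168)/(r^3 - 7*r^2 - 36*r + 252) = (r^2 + 3*r - 28)/(r^2 - r - 42)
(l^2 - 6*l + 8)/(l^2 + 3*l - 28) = (l - 2)/(l + 7)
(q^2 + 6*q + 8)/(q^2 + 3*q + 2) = (q + 4)/(q + 1)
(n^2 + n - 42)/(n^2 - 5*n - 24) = (-n^2 - n + 42)/(-n^2 + 5*n + 24)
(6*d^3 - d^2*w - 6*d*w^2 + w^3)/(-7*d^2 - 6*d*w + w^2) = (6*d^2 - 7*d*w + w^2)/(-7*d + w)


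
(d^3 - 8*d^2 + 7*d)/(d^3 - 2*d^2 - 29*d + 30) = d*(d - 7)/(d^2 - d - 30)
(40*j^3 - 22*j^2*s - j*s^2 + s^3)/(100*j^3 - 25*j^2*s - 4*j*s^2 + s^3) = (-2*j + s)/(-5*j + s)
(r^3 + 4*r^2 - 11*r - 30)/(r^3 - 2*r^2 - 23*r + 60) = (r + 2)/(r - 4)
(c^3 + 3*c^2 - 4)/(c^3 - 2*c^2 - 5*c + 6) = (c + 2)/(c - 3)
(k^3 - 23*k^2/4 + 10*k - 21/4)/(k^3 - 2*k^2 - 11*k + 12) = (k^2 - 19*k/4 + 21/4)/(k^2 - k - 12)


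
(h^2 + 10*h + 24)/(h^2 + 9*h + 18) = (h + 4)/(h + 3)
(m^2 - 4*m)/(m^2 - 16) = m/(m + 4)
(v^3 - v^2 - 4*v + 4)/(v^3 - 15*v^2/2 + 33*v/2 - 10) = 2*(v^2 - 4)/(2*v^2 - 13*v + 20)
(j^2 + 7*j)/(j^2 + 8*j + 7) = j/(j + 1)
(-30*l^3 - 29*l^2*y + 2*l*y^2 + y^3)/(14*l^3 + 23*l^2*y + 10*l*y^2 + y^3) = (-30*l^2 + l*y + y^2)/(14*l^2 + 9*l*y + y^2)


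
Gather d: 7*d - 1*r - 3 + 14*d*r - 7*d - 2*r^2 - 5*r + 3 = 14*d*r - 2*r^2 - 6*r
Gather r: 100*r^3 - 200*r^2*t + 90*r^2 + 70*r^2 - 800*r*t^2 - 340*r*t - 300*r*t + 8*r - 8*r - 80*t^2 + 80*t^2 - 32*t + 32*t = 100*r^3 + r^2*(160 - 200*t) + r*(-800*t^2 - 640*t)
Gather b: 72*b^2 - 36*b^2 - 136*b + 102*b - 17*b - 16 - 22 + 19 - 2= 36*b^2 - 51*b - 21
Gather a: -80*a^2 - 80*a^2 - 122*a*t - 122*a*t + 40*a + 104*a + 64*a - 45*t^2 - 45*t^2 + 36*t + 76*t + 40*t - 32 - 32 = -160*a^2 + a*(208 - 244*t) - 90*t^2 + 152*t - 64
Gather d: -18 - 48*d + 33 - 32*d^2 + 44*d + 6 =-32*d^2 - 4*d + 21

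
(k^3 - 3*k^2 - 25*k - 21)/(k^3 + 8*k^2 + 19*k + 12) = (k - 7)/(k + 4)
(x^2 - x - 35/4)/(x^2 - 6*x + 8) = (x^2 - x - 35/4)/(x^2 - 6*x + 8)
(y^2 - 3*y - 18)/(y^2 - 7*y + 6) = (y + 3)/(y - 1)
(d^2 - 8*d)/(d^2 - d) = (d - 8)/(d - 1)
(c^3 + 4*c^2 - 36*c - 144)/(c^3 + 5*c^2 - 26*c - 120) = (c - 6)/(c - 5)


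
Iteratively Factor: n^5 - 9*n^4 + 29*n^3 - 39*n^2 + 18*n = (n - 1)*(n^4 - 8*n^3 + 21*n^2 - 18*n) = (n - 3)*(n - 1)*(n^3 - 5*n^2 + 6*n) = (n - 3)*(n - 2)*(n - 1)*(n^2 - 3*n) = n*(n - 3)*(n - 2)*(n - 1)*(n - 3)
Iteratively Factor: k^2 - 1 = (k - 1)*(k + 1)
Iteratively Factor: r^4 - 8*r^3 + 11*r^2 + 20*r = (r - 4)*(r^3 - 4*r^2 - 5*r) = (r - 4)*(r + 1)*(r^2 - 5*r) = r*(r - 4)*(r + 1)*(r - 5)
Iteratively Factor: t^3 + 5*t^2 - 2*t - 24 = (t + 3)*(t^2 + 2*t - 8) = (t + 3)*(t + 4)*(t - 2)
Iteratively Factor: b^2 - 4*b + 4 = (b - 2)*(b - 2)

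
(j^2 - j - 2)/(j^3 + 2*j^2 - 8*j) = (j + 1)/(j*(j + 4))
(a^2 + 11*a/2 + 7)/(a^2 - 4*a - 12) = (a + 7/2)/(a - 6)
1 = 1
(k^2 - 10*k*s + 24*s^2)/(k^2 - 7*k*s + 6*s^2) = (-k + 4*s)/(-k + s)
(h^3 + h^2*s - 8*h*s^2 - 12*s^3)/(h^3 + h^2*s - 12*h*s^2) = (h^2 + 4*h*s + 4*s^2)/(h*(h + 4*s))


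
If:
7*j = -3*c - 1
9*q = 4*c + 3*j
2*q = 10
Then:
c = 318/19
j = -139/19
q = 5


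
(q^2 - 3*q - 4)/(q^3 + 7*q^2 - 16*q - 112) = (q + 1)/(q^2 + 11*q + 28)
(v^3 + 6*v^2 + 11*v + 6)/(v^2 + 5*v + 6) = v + 1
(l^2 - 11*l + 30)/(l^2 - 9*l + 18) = (l - 5)/(l - 3)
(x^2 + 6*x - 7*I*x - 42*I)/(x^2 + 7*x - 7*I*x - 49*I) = (x + 6)/(x + 7)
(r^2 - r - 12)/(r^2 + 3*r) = (r - 4)/r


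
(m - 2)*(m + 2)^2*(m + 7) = m^4 + 9*m^3 + 10*m^2 - 36*m - 56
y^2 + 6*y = y*(y + 6)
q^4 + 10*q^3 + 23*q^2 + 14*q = q*(q + 1)*(q + 2)*(q + 7)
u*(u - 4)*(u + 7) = u^3 + 3*u^2 - 28*u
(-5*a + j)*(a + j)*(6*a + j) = -30*a^3 - 29*a^2*j + 2*a*j^2 + j^3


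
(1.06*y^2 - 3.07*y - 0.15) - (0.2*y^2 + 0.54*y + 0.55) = 0.86*y^2 - 3.61*y - 0.7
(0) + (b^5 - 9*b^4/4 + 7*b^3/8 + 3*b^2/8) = b^5 - 9*b^4/4 + 7*b^3/8 + 3*b^2/8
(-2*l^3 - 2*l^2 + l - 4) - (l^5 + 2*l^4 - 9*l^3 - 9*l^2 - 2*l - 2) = -l^5 - 2*l^4 + 7*l^3 + 7*l^2 + 3*l - 2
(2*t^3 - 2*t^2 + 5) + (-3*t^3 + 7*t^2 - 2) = -t^3 + 5*t^2 + 3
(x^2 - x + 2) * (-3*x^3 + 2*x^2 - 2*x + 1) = -3*x^5 + 5*x^4 - 10*x^3 + 7*x^2 - 5*x + 2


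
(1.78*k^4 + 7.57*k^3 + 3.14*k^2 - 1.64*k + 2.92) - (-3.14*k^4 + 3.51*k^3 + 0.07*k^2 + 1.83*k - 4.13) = 4.92*k^4 + 4.06*k^3 + 3.07*k^2 - 3.47*k + 7.05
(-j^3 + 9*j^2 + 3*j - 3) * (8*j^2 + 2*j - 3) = -8*j^5 + 70*j^4 + 45*j^3 - 45*j^2 - 15*j + 9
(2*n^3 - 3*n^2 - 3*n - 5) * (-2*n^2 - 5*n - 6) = -4*n^5 - 4*n^4 + 9*n^3 + 43*n^2 + 43*n + 30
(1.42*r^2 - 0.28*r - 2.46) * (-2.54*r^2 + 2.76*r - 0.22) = -3.6068*r^4 + 4.6304*r^3 + 5.1632*r^2 - 6.728*r + 0.5412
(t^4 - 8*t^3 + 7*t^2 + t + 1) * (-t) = -t^5 + 8*t^4 - 7*t^3 - t^2 - t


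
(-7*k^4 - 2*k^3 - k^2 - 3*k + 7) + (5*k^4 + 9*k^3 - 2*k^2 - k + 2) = -2*k^4 + 7*k^3 - 3*k^2 - 4*k + 9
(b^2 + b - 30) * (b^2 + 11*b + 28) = b^4 + 12*b^3 + 9*b^2 - 302*b - 840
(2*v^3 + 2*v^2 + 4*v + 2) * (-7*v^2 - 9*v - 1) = -14*v^5 - 32*v^4 - 48*v^3 - 52*v^2 - 22*v - 2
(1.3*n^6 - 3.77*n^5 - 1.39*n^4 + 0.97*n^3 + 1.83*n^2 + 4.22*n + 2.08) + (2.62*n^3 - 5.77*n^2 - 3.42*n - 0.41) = 1.3*n^6 - 3.77*n^5 - 1.39*n^4 + 3.59*n^3 - 3.94*n^2 + 0.8*n + 1.67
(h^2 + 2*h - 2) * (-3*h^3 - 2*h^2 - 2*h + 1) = -3*h^5 - 8*h^4 + h^2 + 6*h - 2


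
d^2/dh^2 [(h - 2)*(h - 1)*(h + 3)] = 6*h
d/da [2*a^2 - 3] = 4*a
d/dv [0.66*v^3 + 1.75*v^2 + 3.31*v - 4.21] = 1.98*v^2 + 3.5*v + 3.31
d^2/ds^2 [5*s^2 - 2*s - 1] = 10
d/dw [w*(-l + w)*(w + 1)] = -2*l*w - l + 3*w^2 + 2*w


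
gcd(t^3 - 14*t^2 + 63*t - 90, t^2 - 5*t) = t - 5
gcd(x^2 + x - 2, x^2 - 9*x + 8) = x - 1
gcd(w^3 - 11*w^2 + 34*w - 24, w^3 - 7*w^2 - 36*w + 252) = w - 6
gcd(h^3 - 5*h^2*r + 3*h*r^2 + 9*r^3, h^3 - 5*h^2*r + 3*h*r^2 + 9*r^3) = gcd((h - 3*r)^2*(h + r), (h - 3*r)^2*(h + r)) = h^3 - 5*h^2*r + 3*h*r^2 + 9*r^3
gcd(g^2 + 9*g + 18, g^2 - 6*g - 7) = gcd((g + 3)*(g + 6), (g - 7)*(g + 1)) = 1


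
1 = 1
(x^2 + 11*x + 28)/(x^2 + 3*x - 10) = (x^2 + 11*x + 28)/(x^2 + 3*x - 10)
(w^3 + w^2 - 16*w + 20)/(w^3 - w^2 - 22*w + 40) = (w - 2)/(w - 4)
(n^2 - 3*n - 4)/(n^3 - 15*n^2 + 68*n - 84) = (n^2 - 3*n - 4)/(n^3 - 15*n^2 + 68*n - 84)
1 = 1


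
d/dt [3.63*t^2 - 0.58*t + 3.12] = 7.26*t - 0.58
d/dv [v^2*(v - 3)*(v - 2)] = v*(4*v^2 - 15*v + 12)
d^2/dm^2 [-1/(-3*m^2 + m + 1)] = 2*(9*m^2 - 3*m - (6*m - 1)^2 - 3)/(-3*m^2 + m + 1)^3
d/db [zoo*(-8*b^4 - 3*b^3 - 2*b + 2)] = zoo*(b^3 + b^2 + 1)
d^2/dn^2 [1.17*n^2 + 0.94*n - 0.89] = 2.34000000000000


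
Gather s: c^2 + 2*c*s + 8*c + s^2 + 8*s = c^2 + 8*c + s^2 + s*(2*c + 8)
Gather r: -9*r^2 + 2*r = -9*r^2 + 2*r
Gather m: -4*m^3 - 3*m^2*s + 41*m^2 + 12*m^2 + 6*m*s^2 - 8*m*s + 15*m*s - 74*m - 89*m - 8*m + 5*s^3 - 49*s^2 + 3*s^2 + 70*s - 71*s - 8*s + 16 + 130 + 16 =-4*m^3 + m^2*(53 - 3*s) + m*(6*s^2 + 7*s - 171) + 5*s^3 - 46*s^2 - 9*s + 162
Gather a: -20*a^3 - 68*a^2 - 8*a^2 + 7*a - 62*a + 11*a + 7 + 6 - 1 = -20*a^3 - 76*a^2 - 44*a + 12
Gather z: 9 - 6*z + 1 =10 - 6*z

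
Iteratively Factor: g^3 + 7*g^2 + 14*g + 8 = (g + 4)*(g^2 + 3*g + 2) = (g + 1)*(g + 4)*(g + 2)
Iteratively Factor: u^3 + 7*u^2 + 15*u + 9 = (u + 3)*(u^2 + 4*u + 3) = (u + 3)^2*(u + 1)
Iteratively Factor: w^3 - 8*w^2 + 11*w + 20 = (w - 5)*(w^2 - 3*w - 4) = (w - 5)*(w - 4)*(w + 1)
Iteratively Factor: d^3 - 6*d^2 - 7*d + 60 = (d + 3)*(d^2 - 9*d + 20) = (d - 5)*(d + 3)*(d - 4)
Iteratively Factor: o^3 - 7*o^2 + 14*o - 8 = (o - 2)*(o^2 - 5*o + 4) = (o - 4)*(o - 2)*(o - 1)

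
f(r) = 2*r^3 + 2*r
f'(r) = 6*r^2 + 2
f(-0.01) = -0.02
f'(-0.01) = 2.00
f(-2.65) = -42.52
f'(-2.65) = 44.14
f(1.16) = 5.44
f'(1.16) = 10.07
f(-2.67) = -43.41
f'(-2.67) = 44.77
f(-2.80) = -49.50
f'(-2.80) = 49.04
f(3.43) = 87.57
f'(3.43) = 72.59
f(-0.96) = -3.69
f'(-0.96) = 7.53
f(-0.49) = -1.22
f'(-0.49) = 3.44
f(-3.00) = -60.00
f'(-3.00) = 56.00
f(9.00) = 1476.00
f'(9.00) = 488.00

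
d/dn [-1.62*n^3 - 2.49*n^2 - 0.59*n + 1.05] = -4.86*n^2 - 4.98*n - 0.59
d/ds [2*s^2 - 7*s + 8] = 4*s - 7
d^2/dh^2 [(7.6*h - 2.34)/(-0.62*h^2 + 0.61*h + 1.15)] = ((1.24*h - 0.61)*(2.48*h - 1.22)*(7.6*h - 2.34) + (28.272*h - 12.1736)*(-0.62*h^2 + 0.61*h + 1.15))/(-0.62*h^2 + 0.61*h + 1.15)^3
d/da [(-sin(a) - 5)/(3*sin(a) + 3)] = 4*cos(a)/(3*(sin(a) + 1)^2)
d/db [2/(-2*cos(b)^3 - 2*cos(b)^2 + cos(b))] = 2*(-6*cos(b)^2 - 4*cos(b) + 1)*sin(b)/((2*cos(b) + cos(2*b))^2*cos(b)^2)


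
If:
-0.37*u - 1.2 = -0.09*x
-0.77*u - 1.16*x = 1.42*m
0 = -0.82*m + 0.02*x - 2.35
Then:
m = -2.75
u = -2.09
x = 4.75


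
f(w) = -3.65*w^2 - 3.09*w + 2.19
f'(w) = -7.3*w - 3.09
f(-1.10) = 1.17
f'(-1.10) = 4.94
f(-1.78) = -3.87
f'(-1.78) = 9.90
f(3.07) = -41.70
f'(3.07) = -25.50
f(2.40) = -26.25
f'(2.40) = -20.61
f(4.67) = -91.84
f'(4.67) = -37.18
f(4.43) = -83.13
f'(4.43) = -35.43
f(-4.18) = -48.67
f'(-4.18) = 27.42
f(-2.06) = -6.93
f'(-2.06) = 11.95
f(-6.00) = -110.67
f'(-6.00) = 40.71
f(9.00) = -321.27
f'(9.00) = -68.79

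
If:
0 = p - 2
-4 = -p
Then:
No Solution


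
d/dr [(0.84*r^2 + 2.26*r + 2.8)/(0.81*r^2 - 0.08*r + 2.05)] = (-1.8978*r^2 - 1.092*r + 4.857)/(0.6561*r^4 - 0.1296*r^3 + 3.3274*r^2 - 0.328*r + 4.2025)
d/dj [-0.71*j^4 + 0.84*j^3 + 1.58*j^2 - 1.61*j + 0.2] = -2.84*j^3 + 2.52*j^2 + 3.16*j - 1.61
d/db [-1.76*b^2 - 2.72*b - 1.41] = -3.52*b - 2.72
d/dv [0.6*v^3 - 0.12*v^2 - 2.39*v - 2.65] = 1.8*v^2 - 0.24*v - 2.39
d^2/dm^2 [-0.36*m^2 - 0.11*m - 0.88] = -0.720000000000000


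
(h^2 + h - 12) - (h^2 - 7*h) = 8*h - 12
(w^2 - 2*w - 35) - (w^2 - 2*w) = -35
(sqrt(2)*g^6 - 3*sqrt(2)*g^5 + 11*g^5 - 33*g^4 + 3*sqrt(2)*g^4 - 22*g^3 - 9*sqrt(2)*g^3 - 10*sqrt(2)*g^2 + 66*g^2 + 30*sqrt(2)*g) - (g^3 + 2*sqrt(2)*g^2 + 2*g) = sqrt(2)*g^6 - 3*sqrt(2)*g^5 + 11*g^5 - 33*g^4 + 3*sqrt(2)*g^4 - 23*g^3 - 9*sqrt(2)*g^3 - 12*sqrt(2)*g^2 + 66*g^2 - 2*g + 30*sqrt(2)*g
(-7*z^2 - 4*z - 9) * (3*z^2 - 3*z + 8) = -21*z^4 + 9*z^3 - 71*z^2 - 5*z - 72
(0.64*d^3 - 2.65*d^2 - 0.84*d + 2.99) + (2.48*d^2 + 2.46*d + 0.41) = 0.64*d^3 - 0.17*d^2 + 1.62*d + 3.4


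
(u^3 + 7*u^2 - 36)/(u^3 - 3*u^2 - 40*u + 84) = (u + 3)/(u - 7)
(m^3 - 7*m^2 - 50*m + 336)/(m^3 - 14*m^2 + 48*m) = (m + 7)/m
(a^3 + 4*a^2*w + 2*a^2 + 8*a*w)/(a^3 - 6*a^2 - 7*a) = (a^2 + 4*a*w + 2*a + 8*w)/(a^2 - 6*a - 7)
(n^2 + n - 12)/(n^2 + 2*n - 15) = (n + 4)/(n + 5)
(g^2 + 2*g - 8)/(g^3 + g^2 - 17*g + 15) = (g^2 + 2*g - 8)/(g^3 + g^2 - 17*g + 15)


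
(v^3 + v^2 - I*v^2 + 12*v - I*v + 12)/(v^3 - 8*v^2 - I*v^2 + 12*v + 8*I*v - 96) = (v + 1)/(v - 8)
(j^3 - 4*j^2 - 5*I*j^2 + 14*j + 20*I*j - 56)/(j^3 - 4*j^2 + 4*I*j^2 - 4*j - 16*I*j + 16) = (j - 7*I)/(j + 2*I)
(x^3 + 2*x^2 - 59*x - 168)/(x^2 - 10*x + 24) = (x^3 + 2*x^2 - 59*x - 168)/(x^2 - 10*x + 24)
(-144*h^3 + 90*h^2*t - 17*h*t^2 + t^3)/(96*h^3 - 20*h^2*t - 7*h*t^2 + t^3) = (-6*h + t)/(4*h + t)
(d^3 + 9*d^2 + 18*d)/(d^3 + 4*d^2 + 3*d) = (d + 6)/(d + 1)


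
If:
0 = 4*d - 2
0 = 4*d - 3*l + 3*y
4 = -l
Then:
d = 1/2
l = -4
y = -14/3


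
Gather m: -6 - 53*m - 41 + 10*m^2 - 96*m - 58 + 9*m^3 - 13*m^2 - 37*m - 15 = 9*m^3 - 3*m^2 - 186*m - 120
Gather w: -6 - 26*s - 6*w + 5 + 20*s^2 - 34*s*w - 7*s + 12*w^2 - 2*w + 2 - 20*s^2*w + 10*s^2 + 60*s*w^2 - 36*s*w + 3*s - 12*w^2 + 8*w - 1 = 30*s^2 + 60*s*w^2 - 30*s + w*(-20*s^2 - 70*s)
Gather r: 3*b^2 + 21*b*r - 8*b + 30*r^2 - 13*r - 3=3*b^2 - 8*b + 30*r^2 + r*(21*b - 13) - 3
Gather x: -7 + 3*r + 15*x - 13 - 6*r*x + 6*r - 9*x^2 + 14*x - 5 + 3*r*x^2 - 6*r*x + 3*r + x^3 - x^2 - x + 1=12*r + x^3 + x^2*(3*r - 10) + x*(28 - 12*r) - 24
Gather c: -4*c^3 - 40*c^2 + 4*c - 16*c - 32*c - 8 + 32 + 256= -4*c^3 - 40*c^2 - 44*c + 280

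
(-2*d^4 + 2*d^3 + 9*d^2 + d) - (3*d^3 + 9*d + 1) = -2*d^4 - d^3 + 9*d^2 - 8*d - 1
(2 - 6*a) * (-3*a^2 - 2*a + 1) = 18*a^3 + 6*a^2 - 10*a + 2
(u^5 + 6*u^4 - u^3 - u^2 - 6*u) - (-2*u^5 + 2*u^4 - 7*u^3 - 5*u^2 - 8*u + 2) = 3*u^5 + 4*u^4 + 6*u^3 + 4*u^2 + 2*u - 2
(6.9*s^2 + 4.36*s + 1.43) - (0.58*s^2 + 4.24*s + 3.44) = 6.32*s^2 + 0.12*s - 2.01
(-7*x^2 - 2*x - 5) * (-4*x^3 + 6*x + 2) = 28*x^5 + 8*x^4 - 22*x^3 - 26*x^2 - 34*x - 10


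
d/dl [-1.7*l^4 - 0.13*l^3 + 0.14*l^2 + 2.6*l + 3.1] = -6.8*l^3 - 0.39*l^2 + 0.28*l + 2.6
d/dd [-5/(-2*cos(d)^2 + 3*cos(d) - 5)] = 5*(4*cos(d) - 3)*sin(d)/(-3*cos(d) + cos(2*d) + 6)^2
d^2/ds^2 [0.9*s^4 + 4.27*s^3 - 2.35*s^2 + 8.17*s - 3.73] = 10.8*s^2 + 25.62*s - 4.7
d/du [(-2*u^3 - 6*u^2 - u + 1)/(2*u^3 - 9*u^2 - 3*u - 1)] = (30*u^4 + 16*u^3 + 9*u^2 + 30*u + 4)/(4*u^6 - 36*u^5 + 69*u^4 + 50*u^3 + 27*u^2 + 6*u + 1)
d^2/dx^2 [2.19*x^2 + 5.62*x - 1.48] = 4.38000000000000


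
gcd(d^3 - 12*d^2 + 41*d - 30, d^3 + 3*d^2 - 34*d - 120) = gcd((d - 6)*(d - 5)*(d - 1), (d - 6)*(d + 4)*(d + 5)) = d - 6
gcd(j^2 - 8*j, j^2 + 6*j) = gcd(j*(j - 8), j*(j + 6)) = j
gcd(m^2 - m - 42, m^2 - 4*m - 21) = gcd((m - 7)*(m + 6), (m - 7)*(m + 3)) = m - 7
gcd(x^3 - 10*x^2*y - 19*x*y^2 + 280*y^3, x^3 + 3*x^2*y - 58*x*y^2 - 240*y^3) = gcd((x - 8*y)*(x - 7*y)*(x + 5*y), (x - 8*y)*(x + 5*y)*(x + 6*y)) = x^2 - 3*x*y - 40*y^2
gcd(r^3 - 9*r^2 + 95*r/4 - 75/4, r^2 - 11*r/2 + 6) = r - 3/2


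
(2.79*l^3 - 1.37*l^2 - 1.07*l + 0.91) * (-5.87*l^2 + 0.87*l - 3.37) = -16.3773*l^5 + 10.4692*l^4 - 4.3133*l^3 - 1.6557*l^2 + 4.3976*l - 3.0667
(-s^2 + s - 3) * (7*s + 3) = -7*s^3 + 4*s^2 - 18*s - 9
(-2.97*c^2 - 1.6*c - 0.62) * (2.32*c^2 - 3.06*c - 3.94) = -6.8904*c^4 + 5.3762*c^3 + 15.1594*c^2 + 8.2012*c + 2.4428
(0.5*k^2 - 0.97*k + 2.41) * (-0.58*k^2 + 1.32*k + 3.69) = -0.29*k^4 + 1.2226*k^3 - 0.8332*k^2 - 0.398099999999999*k + 8.8929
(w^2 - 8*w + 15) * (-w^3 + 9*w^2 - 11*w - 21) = -w^5 + 17*w^4 - 98*w^3 + 202*w^2 + 3*w - 315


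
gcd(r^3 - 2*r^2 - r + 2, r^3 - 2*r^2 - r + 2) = r^3 - 2*r^2 - r + 2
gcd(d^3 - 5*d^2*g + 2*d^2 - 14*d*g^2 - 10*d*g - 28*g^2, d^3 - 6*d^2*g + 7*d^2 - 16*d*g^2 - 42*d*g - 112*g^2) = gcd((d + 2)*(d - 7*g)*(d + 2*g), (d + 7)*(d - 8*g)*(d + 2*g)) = d + 2*g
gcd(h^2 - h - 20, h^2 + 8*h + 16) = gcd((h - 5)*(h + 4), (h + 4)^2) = h + 4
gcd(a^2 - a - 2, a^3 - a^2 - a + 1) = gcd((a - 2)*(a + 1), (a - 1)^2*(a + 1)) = a + 1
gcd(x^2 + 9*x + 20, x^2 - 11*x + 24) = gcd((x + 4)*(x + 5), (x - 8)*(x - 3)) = 1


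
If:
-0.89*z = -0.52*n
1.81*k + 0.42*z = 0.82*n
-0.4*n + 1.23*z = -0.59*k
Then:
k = 0.00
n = 0.00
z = 0.00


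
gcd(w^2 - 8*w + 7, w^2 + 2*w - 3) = w - 1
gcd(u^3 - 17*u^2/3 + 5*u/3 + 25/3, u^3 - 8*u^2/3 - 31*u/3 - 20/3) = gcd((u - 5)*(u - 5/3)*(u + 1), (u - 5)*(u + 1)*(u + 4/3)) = u^2 - 4*u - 5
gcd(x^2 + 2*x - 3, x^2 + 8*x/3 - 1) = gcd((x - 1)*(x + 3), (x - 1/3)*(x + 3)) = x + 3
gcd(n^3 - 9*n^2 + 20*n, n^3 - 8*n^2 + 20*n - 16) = n - 4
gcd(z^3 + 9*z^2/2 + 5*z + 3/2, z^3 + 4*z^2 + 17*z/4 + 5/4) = z^2 + 3*z/2 + 1/2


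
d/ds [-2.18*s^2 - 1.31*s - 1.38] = -4.36*s - 1.31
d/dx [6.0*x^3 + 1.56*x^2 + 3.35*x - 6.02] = 18.0*x^2 + 3.12*x + 3.35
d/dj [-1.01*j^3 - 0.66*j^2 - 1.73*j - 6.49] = -3.03*j^2 - 1.32*j - 1.73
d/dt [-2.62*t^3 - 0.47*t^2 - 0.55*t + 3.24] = -7.86*t^2 - 0.94*t - 0.55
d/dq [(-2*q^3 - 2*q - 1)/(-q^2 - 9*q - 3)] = (2*q^4 + 36*q^3 + 16*q^2 - 2*q - 3)/(q^4 + 18*q^3 + 87*q^2 + 54*q + 9)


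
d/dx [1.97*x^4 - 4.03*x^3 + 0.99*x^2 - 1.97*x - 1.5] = 7.88*x^3 - 12.09*x^2 + 1.98*x - 1.97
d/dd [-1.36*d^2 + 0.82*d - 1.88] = 0.82 - 2.72*d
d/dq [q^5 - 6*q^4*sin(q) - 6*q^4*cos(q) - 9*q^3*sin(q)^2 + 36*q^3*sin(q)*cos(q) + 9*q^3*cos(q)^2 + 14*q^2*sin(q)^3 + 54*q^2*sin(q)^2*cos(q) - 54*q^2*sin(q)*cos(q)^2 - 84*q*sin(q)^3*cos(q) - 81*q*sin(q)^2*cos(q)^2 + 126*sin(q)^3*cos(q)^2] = -6*sqrt(2)*q^4*cos(q + pi/4) + 5*q^4 - 18*q^3*sin(2*q) - 24*sqrt(2)*q^3*sin(q + pi/4) + 36*q^3*cos(2*q) - 27*q^2*sin(q)/2 + 54*q^2*sin(2*q) + 81*q^2*sin(3*q)/2 - 3*q^2*cos(q) + 27*q^2*cos(2*q) - 51*q^2*cos(3*q) - 6*q*sin(q) - 34*q*sin(3*q) - 81*q*sin(4*q)/2 + 27*q*cos(q) + 84*q*cos(2*q)^2 - 42*q*cos(2*q) - 27*q*cos(3*q) - 42*q - 21*sin(2*q) + 21*sin(4*q)/2 - 315*cos(q)*cos(2*q)^2/2 + 315*cos(q)*cos(2*q) - 63*cos(q) + 81*cos(2*q)^2/4 - 189*cos(3*q)/2 - 81/4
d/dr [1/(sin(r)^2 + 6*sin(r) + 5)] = -2*(sin(r) + 3)*cos(r)/(sin(r)^2 + 6*sin(r) + 5)^2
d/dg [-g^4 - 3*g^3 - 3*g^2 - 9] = g*(-4*g^2 - 9*g - 6)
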